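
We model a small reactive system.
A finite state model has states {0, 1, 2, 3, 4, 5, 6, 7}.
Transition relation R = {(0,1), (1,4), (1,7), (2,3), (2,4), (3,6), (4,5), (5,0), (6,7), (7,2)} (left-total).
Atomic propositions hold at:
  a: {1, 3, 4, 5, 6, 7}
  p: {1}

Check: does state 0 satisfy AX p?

Yes

Sat(AX p) = {s : every successor in {1}} = {0}
0 ∈ Sat(AX p) = {0}, so the formula holds at 0.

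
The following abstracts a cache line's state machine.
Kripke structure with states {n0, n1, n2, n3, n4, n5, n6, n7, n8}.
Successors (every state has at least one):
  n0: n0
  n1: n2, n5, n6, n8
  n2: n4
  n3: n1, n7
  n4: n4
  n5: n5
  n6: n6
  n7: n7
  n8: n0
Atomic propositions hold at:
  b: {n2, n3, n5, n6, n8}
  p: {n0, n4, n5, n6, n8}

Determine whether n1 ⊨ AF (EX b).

Sat(EX b) = {s : some successor in {n2, n3, n5, n6, n8}} = {n1, n5, n6}
AF (EX b): least fixpoint, start Z0 = {n1, n5, n6}, add states with every successor in Z. Already a fixed point.
Sat(AF (EX b)) = {n1, n5, n6}
n1 ∈ Sat(AF (EX b)) = {n1, n5, n6}, so the formula holds at n1.

Yes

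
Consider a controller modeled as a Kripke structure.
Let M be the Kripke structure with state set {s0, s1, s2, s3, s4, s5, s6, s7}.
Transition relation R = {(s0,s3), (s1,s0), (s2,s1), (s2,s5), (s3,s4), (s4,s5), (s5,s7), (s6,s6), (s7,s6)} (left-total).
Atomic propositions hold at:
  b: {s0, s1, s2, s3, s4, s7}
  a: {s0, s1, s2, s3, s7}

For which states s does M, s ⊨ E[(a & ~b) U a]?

Sat(~b) = {s5, s6}
Sat(a & ~b) = ∅
E[(a & ~b) U a]: least fixpoint, start Z0 = Sat(a) = {s0, s1, s2, s3, s7}, add states in Sat(a & ~b) with some successor in Z. Already a fixed point.
Sat(E[(a & ~b) U a]) = {s0, s1, s2, s3, s7}

{s0, s1, s2, s3, s7}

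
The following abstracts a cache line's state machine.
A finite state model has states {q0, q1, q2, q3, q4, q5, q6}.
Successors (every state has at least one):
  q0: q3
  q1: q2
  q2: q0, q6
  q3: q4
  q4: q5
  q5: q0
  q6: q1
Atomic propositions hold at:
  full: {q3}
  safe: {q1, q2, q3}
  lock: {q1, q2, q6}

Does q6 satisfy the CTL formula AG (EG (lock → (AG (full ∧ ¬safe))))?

Sat(¬safe) = {q0, q4, q5, q6}
Sat(full ∧ ¬safe) = ∅
AG (full ∧ ¬safe): greatest fixpoint, start Z0 = ∅, keep only states in Sat with every successor in Z. Already a fixed point.
Sat(AG (full ∧ ¬safe)) = ∅
Sat(lock → (AG (full ∧ ¬safe))) = {q0, q3, q4, q5}
EG (lock → (AG (full ∧ ¬safe))): greatest fixpoint, start Z0 = {q0, q3, q4, q5}, keep only states in Sat with some successor in Z. Already a fixed point.
Sat(EG (lock → (AG (full ∧ ¬safe)))) = {q0, q3, q4, q5}
AG (EG (lock → (AG (full ∧ ¬safe)))): greatest fixpoint, start Z0 = {q0, q3, q4, q5}, keep only states in Sat with every successor in Z. Already a fixed point.
Sat(AG (EG (lock → (AG (full ∧ ¬safe))))) = {q0, q3, q4, q5}
q6 ∉ Sat(AG (EG (lock → (AG (full ∧ ¬safe))))) = {q0, q3, q4, q5}, so the formula does not hold at q6.

No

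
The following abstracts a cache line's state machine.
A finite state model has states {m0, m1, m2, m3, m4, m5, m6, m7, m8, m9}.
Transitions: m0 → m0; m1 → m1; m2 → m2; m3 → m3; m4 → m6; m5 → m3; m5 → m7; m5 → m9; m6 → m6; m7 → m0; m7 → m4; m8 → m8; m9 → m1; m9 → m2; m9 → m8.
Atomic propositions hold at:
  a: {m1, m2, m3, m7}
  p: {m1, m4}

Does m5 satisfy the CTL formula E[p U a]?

No

E[p U a]: least fixpoint, start Z0 = Sat(a) = {m1, m2, m3, m7}, add states in Sat(p) with some successor in Z. Already a fixed point.
Sat(E[p U a]) = {m1, m2, m3, m7}
m5 ∉ Sat(E[p U a]) = {m1, m2, m3, m7}, so the formula does not hold at m5.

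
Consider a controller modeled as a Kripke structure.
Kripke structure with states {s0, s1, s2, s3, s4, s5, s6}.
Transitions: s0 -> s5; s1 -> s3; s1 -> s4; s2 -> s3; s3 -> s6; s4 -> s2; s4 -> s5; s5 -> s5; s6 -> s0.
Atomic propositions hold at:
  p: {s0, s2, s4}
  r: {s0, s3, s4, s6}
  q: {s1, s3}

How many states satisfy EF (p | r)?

Sat(p | r) = {s0, s2, s3, s4, s6}
EF (p | r): least fixpoint, start Z0 = {s0, s2, s3, s4, s6}, add states with some successor in Z. Z1 = {s0, s1, s2, s3, s4, s6}; fixed.
Sat(EF (p | r)) = {s0, s1, s2, s3, s4, s6}
|Sat(EF (p | r))| = |{s0, s1, s2, s3, s4, s6}| = 6.

6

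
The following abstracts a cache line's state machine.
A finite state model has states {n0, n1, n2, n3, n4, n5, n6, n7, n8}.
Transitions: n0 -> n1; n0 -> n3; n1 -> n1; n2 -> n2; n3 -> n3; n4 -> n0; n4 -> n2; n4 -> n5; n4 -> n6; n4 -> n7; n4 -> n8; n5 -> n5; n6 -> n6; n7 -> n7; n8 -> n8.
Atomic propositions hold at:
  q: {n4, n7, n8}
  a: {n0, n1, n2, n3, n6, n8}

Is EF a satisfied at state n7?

EF a: least fixpoint, start Z0 = {n0, n1, n2, n3, n6, n8}, add states with some successor in Z. Z1 = {n0, n1, n2, n3, n4, n6, n8}; fixed.
Sat(EF a) = {n0, n1, n2, n3, n4, n6, n8}
n7 ∉ Sat(EF a) = {n0, n1, n2, n3, n4, n6, n8}, so the formula does not hold at n7.

No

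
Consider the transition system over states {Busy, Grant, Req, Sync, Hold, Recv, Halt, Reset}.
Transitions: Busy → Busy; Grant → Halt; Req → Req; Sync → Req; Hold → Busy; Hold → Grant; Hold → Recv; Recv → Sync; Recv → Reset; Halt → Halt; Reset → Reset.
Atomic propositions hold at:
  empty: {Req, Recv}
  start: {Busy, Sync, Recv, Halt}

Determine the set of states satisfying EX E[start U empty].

E[start U empty]: least fixpoint, start Z0 = Sat(empty) = {Req, Recv}, add states in Sat(start) with some successor in Z. Z1 = {Req, Sync, Recv}; fixed.
Sat(E[start U empty]) = {Req, Sync, Recv}
Sat(EX E[start U empty]) = {s : some successor in {Req, Sync, Recv}} = {Req, Sync, Hold, Recv}

{Req, Sync, Hold, Recv}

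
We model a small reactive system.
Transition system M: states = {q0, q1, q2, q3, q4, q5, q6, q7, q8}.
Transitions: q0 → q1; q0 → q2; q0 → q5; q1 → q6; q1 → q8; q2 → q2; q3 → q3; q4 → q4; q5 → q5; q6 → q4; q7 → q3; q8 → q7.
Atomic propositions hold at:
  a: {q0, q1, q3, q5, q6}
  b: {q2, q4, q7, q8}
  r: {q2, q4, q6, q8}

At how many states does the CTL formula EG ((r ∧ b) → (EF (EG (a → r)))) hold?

8

Sat(r ∧ b) = {q2, q4, q8}
Sat(a → r) = {q2, q4, q6, q7, q8}
EG (a → r): greatest fixpoint, start Z0 = {q2, q4, q6, q7, q8}, keep only states in Sat with some successor in Z. Z1 = {q2, q4, q6, q8}; Z2 = {q2, q4, q6}; fixed.
Sat(EG (a → r)) = {q2, q4, q6}
EF (EG (a → r)): least fixpoint, start Z0 = {q2, q4, q6}, add states with some successor in Z. Z1 = {q0, q1, q2, q4, q6}; fixed.
Sat(EF (EG (a → r))) = {q0, q1, q2, q4, q6}
Sat((r ∧ b) → (EF (EG (a → r)))) = {q0, q1, q2, q3, q4, q5, q6, q7}
EG ((r ∧ b) → (EF (EG (a → r)))): greatest fixpoint, start Z0 = {q0, q1, q2, q3, q4, q5, q6, q7}, keep only states in Sat with some successor in Z. Already a fixed point.
Sat(EG ((r ∧ b) → (EF (EG (a → r))))) = {q0, q1, q2, q3, q4, q5, q6, q7}
|Sat(EG ((r ∧ b) → (EF (EG (a → r)))))| = |{q0, q1, q2, q3, q4, q5, q6, q7}| = 8.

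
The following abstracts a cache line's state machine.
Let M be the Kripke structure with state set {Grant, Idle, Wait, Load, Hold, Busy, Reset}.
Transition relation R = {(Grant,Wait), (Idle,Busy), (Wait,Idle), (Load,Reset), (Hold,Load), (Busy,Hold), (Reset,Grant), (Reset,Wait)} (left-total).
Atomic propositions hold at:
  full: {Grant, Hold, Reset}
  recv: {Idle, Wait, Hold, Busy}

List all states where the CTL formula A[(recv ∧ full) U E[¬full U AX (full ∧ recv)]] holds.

Sat(recv ∧ full) = {Hold}
Sat(¬full) = {Idle, Wait, Load, Busy}
Sat(full ∧ recv) = {Hold}
Sat(AX (full ∧ recv)) = {s : every successor in {Hold}} = {Busy}
E[¬full U AX (full ∧ recv)]: least fixpoint, start Z0 = Sat(AX (full ∧ recv)) = {Busy}, add states in Sat(¬full) with some successor in Z. Z1 = {Idle, Busy}; Z2 = {Idle, Wait, Busy}; fixed.
Sat(E[¬full U AX (full ∧ recv)]) = {Idle, Wait, Busy}
A[(recv ∧ full) U E[¬full U AX (full ∧ recv)]]: least fixpoint, start Z0 = Sat(E[¬full U AX (full ∧ recv)]) = {Idle, Wait, Busy}, add states in Sat(recv ∧ full) with every successor in Z. Already a fixed point.
Sat(A[(recv ∧ full) U E[¬full U AX (full ∧ recv)]]) = {Idle, Wait, Busy}

{Idle, Wait, Busy}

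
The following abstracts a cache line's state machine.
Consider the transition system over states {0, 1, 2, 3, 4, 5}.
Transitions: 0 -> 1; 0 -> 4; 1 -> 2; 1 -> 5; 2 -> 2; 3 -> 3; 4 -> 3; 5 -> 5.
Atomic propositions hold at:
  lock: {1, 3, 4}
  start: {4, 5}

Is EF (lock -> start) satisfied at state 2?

Sat(lock -> start) = {0, 2, 4, 5}
EF (lock -> start): least fixpoint, start Z0 = {0, 2, 4, 5}, add states with some successor in Z. Z1 = {0, 1, 2, 4, 5}; fixed.
Sat(EF (lock -> start)) = {0, 1, 2, 4, 5}
2 ∈ Sat(EF (lock -> start)) = {0, 1, 2, 4, 5}, so the formula holds at 2.

Yes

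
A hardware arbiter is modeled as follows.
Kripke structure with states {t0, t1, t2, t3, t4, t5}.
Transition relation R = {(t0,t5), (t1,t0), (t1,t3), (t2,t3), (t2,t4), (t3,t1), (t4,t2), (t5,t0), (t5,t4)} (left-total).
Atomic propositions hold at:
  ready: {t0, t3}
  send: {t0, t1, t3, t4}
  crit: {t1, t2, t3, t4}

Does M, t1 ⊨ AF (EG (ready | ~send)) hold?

Sat(~send) = {t2, t5}
Sat(ready | ~send) = {t0, t2, t3, t5}
EG (ready | ~send): greatest fixpoint, start Z0 = {t0, t2, t3, t5}, keep only states in Sat with some successor in Z. Z1 = {t0, t2, t5}; Z2 = {t0, t5}; fixed.
Sat(EG (ready | ~send)) = {t0, t5}
AF (EG (ready | ~send)): least fixpoint, start Z0 = {t0, t5}, add states with every successor in Z. Already a fixed point.
Sat(AF (EG (ready | ~send))) = {t0, t5}
t1 ∉ Sat(AF (EG (ready | ~send))) = {t0, t5}, so the formula does not hold at t1.

No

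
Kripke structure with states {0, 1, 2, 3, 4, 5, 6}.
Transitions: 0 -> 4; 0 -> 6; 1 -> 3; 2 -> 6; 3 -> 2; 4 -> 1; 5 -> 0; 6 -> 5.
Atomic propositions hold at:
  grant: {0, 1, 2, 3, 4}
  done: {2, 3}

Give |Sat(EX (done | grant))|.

5

Sat(done | grant) = {0, 1, 2, 3, 4}
Sat(EX (done | grant)) = {s : some successor in {0, 1, 2, 3, 4}} = {0, 1, 3, 4, 5}
|Sat(EX (done | grant))| = |{0, 1, 3, 4, 5}| = 5.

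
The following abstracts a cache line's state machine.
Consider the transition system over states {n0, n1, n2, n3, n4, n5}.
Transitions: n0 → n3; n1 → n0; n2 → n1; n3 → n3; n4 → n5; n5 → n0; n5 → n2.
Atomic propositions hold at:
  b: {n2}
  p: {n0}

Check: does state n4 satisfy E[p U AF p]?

AF p: least fixpoint, start Z0 = {n0}, add states with every successor in Z. Z1 = {n0, n1}; Z2 = {n0, n1, n2}; Z3 = {n0, n1, n2, n5}; Z4 = {n0, n1, n2, n4, n5}; fixed.
Sat(AF p) = {n0, n1, n2, n4, n5}
E[p U AF p]: least fixpoint, start Z0 = Sat(AF p) = {n0, n1, n2, n4, n5}, add states in Sat(p) with some successor in Z. Already a fixed point.
Sat(E[p U AF p]) = {n0, n1, n2, n4, n5}
n4 ∈ Sat(E[p U AF p]) = {n0, n1, n2, n4, n5}, so the formula holds at n4.

Yes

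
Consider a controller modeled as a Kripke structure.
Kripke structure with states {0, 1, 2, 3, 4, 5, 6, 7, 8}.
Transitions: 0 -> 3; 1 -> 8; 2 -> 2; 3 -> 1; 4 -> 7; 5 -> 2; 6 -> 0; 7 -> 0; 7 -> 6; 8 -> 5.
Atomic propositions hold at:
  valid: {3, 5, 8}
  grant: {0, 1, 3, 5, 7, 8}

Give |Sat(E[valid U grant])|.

E[valid U grant]: least fixpoint, start Z0 = Sat(grant) = {0, 1, 3, 5, 7, 8}, add states in Sat(valid) with some successor in Z. Already a fixed point.
Sat(E[valid U grant]) = {0, 1, 3, 5, 7, 8}
|Sat(E[valid U grant])| = |{0, 1, 3, 5, 7, 8}| = 6.

6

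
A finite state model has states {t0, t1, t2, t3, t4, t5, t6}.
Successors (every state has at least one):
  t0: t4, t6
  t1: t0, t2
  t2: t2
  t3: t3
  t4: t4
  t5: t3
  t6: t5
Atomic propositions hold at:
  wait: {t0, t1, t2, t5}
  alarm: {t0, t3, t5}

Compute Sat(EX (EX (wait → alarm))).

Sat(wait → alarm) = {t0, t3, t4, t5, t6}
Sat(EX (wait → alarm)) = {s : some successor in {t0, t3, t4, t5, t6}} = {t0, t1, t3, t4, t5, t6}
Sat(EX (EX (wait → alarm))) = {s : some successor in {t0, t1, t3, t4, t5, t6}} = {t0, t1, t3, t4, t5, t6}

{t0, t1, t3, t4, t5, t6}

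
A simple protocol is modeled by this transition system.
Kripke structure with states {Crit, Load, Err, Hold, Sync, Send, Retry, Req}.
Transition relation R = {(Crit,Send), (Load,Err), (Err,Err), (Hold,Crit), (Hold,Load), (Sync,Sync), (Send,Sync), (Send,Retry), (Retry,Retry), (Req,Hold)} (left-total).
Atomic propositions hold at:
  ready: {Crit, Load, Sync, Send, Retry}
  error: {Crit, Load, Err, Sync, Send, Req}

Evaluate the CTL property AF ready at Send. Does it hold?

AF ready: least fixpoint, start Z0 = {Crit, Load, Sync, Send, Retry}, add states with every successor in Z. Z1 = {Crit, Load, Hold, Sync, Send, Retry}; Z2 = {Crit, Load, Hold, Sync, Send, Retry, Req}; fixed.
Sat(AF ready) = {Crit, Load, Hold, Sync, Send, Retry, Req}
Send ∈ Sat(AF ready) = {Crit, Load, Hold, Sync, Send, Retry, Req}, so the formula holds at Send.

Yes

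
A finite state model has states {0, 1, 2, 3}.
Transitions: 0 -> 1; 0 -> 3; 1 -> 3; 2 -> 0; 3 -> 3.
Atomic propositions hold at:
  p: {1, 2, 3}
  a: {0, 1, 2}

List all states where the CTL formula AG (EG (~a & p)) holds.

Sat(~a) = {3}
Sat(~a & p) = {3}
EG (~a & p): greatest fixpoint, start Z0 = {3}, keep only states in Sat with some successor in Z. Already a fixed point.
Sat(EG (~a & p)) = {3}
AG (EG (~a & p)): greatest fixpoint, start Z0 = {3}, keep only states in Sat with every successor in Z. Already a fixed point.
Sat(AG (EG (~a & p))) = {3}

{3}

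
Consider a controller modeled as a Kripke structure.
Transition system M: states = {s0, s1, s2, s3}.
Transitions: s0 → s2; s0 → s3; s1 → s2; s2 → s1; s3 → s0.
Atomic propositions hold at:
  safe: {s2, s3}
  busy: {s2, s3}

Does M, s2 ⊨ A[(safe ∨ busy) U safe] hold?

Yes

Sat(safe ∨ busy) = {s2, s3}
A[(safe ∨ busy) U safe]: least fixpoint, start Z0 = Sat(safe) = {s2, s3}, add states in Sat(safe ∨ busy) with every successor in Z. Already a fixed point.
Sat(A[(safe ∨ busy) U safe]) = {s2, s3}
s2 ∈ Sat(A[(safe ∨ busy) U safe]) = {s2, s3}, so the formula holds at s2.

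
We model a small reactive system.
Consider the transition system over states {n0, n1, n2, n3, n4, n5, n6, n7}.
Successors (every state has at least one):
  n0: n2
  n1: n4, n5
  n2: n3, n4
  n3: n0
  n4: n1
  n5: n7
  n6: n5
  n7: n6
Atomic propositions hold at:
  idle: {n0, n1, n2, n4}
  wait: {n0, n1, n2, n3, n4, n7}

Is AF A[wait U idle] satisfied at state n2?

Yes

A[wait U idle]: least fixpoint, start Z0 = Sat(idle) = {n0, n1, n2, n4}, add states in Sat(wait) with every successor in Z. Z1 = {n0, n1, n2, n3, n4}; fixed.
Sat(A[wait U idle]) = {n0, n1, n2, n3, n4}
AF A[wait U idle]: least fixpoint, start Z0 = {n0, n1, n2, n3, n4}, add states with every successor in Z. Already a fixed point.
Sat(AF A[wait U idle]) = {n0, n1, n2, n3, n4}
n2 ∈ Sat(AF A[wait U idle]) = {n0, n1, n2, n3, n4}, so the formula holds at n2.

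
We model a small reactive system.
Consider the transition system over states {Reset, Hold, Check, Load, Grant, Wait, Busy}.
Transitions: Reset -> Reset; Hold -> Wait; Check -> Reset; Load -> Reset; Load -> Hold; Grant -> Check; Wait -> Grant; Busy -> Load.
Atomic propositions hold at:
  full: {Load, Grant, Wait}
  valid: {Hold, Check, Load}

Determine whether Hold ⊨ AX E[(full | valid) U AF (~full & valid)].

Sat(full | valid) = {Hold, Check, Load, Grant, Wait}
Sat(~full) = {Reset, Hold, Check, Busy}
Sat(~full & valid) = {Hold, Check}
AF (~full & valid): least fixpoint, start Z0 = {Hold, Check}, add states with every successor in Z. Z1 = {Hold, Check, Grant}; Z2 = {Hold, Check, Grant, Wait}; fixed.
Sat(AF (~full & valid)) = {Hold, Check, Grant, Wait}
E[(full | valid) U AF (~full & valid)]: least fixpoint, start Z0 = Sat(AF (~full & valid)) = {Hold, Check, Grant, Wait}, add states in Sat(full | valid) with some successor in Z. Z1 = {Hold, Check, Load, Grant, Wait}; fixed.
Sat(E[(full | valid) U AF (~full & valid)]) = {Hold, Check, Load, Grant, Wait}
Sat(AX E[(full | valid) U AF (~full & valid)]) = {s : every successor in {Hold, Check, Load, Grant, Wait}} = {Hold, Grant, Wait, Busy}
Hold ∈ Sat(AX E[(full | valid) U AF (~full & valid)]) = {Hold, Grant, Wait, Busy}, so the formula holds at Hold.

Yes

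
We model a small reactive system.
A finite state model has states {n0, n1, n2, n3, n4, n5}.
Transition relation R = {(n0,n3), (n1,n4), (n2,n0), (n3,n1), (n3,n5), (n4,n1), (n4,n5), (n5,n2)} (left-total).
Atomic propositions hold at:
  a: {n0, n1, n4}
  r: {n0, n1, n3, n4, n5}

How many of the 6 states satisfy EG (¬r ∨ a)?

2

Sat(¬r) = {n2}
Sat(¬r ∨ a) = {n0, n1, n2, n4}
EG (¬r ∨ a): greatest fixpoint, start Z0 = {n0, n1, n2, n4}, keep only states in Sat with some successor in Z. Z1 = {n1, n2, n4}; Z2 = {n1, n4}; fixed.
Sat(EG (¬r ∨ a)) = {n1, n4}
|Sat(EG (¬r ∨ a))| = |{n1, n4}| = 2.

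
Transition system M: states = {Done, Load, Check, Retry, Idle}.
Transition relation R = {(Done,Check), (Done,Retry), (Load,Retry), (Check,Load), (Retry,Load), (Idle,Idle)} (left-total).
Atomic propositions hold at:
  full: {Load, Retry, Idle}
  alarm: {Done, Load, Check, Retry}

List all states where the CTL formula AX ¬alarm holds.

Sat(¬alarm) = {Idle}
Sat(AX ¬alarm) = {s : every successor in {Idle}} = {Idle}

{Idle}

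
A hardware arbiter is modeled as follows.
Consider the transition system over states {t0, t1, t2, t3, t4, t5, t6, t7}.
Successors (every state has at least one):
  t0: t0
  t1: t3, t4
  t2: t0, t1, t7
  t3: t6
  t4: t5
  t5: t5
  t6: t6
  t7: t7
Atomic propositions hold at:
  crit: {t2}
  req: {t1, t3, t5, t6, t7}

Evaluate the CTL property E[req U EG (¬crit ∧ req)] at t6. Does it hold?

Sat(¬crit) = {t0, t1, t3, t4, t5, t6, t7}
Sat(¬crit ∧ req) = {t1, t3, t5, t6, t7}
EG (¬crit ∧ req): greatest fixpoint, start Z0 = {t1, t3, t5, t6, t7}, keep only states in Sat with some successor in Z. Already a fixed point.
Sat(EG (¬crit ∧ req)) = {t1, t3, t5, t6, t7}
E[req U EG (¬crit ∧ req)]: least fixpoint, start Z0 = Sat(EG (¬crit ∧ req)) = {t1, t3, t5, t6, t7}, add states in Sat(req) with some successor in Z. Already a fixed point.
Sat(E[req U EG (¬crit ∧ req)]) = {t1, t3, t5, t6, t7}
t6 ∈ Sat(E[req U EG (¬crit ∧ req)]) = {t1, t3, t5, t6, t7}, so the formula holds at t6.

Yes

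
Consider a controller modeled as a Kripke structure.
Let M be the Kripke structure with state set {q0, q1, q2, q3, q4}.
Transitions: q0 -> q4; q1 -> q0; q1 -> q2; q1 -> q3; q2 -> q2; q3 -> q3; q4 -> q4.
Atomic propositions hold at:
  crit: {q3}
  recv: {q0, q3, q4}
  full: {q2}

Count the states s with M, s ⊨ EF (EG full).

EG full: greatest fixpoint, start Z0 = {q2}, keep only states in Sat with some successor in Z. Already a fixed point.
Sat(EG full) = {q2}
EF (EG full): least fixpoint, start Z0 = {q2}, add states with some successor in Z. Z1 = {q1, q2}; fixed.
Sat(EF (EG full)) = {q1, q2}
|Sat(EF (EG full))| = |{q1, q2}| = 2.

2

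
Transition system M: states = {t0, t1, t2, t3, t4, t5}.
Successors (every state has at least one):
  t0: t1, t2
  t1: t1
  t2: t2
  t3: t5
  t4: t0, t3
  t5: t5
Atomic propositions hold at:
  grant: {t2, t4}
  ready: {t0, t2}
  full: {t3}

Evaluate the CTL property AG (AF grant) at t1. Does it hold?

AF grant: least fixpoint, start Z0 = {t2, t4}, add states with every successor in Z. Already a fixed point.
Sat(AF grant) = {t2, t4}
AG (AF grant): greatest fixpoint, start Z0 = {t2, t4}, keep only states in Sat with every successor in Z. Z1 = {t2}; fixed.
Sat(AG (AF grant)) = {t2}
t1 ∉ Sat(AG (AF grant)) = {t2}, so the formula does not hold at t1.

No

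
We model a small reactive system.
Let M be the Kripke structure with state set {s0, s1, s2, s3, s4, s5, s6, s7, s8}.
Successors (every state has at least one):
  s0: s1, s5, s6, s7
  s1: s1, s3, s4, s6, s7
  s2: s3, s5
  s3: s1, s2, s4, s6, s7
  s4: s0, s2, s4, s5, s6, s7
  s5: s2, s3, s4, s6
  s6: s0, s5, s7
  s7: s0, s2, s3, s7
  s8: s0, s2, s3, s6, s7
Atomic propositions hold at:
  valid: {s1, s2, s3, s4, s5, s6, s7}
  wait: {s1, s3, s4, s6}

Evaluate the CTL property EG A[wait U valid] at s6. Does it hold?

A[wait U valid]: least fixpoint, start Z0 = Sat(valid) = {s1, s2, s3, s4, s5, s6, s7}, add states in Sat(wait) with every successor in Z. Already a fixed point.
Sat(A[wait U valid]) = {s1, s2, s3, s4, s5, s6, s7}
EG A[wait U valid]: greatest fixpoint, start Z0 = {s1, s2, s3, s4, s5, s6, s7}, keep only states in Sat with some successor in Z. Already a fixed point.
Sat(EG A[wait U valid]) = {s1, s2, s3, s4, s5, s6, s7}
s6 ∈ Sat(EG A[wait U valid]) = {s1, s2, s3, s4, s5, s6, s7}, so the formula holds at s6.

Yes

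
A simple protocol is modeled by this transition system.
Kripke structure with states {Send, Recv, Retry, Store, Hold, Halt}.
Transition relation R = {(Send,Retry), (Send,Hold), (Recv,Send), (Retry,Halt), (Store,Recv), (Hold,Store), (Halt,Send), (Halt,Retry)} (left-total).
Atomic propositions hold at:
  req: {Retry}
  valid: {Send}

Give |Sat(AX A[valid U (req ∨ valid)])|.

Sat(req ∨ valid) = {Send, Retry}
A[valid U (req ∨ valid)]: least fixpoint, start Z0 = Sat((req ∨ valid)) = {Send, Retry}, add states in Sat(valid) with every successor in Z. Already a fixed point.
Sat(A[valid U (req ∨ valid)]) = {Send, Retry}
Sat(AX A[valid U (req ∨ valid)]) = {s : every successor in {Send, Retry}} = {Recv, Halt}
|Sat(AX A[valid U (req ∨ valid)])| = |{Recv, Halt}| = 2.

2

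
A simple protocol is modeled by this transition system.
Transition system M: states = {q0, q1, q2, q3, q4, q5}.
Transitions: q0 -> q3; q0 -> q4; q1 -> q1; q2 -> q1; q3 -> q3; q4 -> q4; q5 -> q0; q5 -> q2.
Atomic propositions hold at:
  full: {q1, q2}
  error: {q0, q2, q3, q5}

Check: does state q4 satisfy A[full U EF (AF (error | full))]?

No

Sat(error | full) = {q0, q1, q2, q3, q5}
AF (error | full): least fixpoint, start Z0 = {q0, q1, q2, q3, q5}, add states with every successor in Z. Already a fixed point.
Sat(AF (error | full)) = {q0, q1, q2, q3, q5}
EF (AF (error | full)): least fixpoint, start Z0 = {q0, q1, q2, q3, q5}, add states with some successor in Z. Already a fixed point.
Sat(EF (AF (error | full))) = {q0, q1, q2, q3, q5}
A[full U EF (AF (error | full))]: least fixpoint, start Z0 = Sat(EF (AF (error | full))) = {q0, q1, q2, q3, q5}, add states in Sat(full) with every successor in Z. Already a fixed point.
Sat(A[full U EF (AF (error | full))]) = {q0, q1, q2, q3, q5}
q4 ∉ Sat(A[full U EF (AF (error | full))]) = {q0, q1, q2, q3, q5}, so the formula does not hold at q4.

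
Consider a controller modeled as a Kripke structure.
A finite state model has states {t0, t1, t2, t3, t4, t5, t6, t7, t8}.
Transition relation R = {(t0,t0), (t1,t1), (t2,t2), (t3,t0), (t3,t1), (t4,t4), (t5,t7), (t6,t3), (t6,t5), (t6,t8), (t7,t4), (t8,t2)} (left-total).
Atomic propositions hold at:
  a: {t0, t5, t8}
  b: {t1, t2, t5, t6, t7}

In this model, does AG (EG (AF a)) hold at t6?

AF a: least fixpoint, start Z0 = {t0, t5, t8}, add states with every successor in Z. Already a fixed point.
Sat(AF a) = {t0, t5, t8}
EG (AF a): greatest fixpoint, start Z0 = {t0, t5, t8}, keep only states in Sat with some successor in Z. Z1 = {t0}; fixed.
Sat(EG (AF a)) = {t0}
AG (EG (AF a)): greatest fixpoint, start Z0 = {t0}, keep only states in Sat with every successor in Z. Already a fixed point.
Sat(AG (EG (AF a))) = {t0}
t6 ∉ Sat(AG (EG (AF a))) = {t0}, so the formula does not hold at t6.

No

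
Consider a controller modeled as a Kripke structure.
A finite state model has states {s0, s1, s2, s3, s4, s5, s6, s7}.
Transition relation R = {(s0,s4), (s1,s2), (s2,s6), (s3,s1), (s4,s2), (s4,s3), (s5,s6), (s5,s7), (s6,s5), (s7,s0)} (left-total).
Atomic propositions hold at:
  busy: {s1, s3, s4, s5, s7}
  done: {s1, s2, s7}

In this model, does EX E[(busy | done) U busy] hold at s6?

Yes

Sat(busy | done) = {s1, s2, s3, s4, s5, s7}
E[(busy | done) U busy]: least fixpoint, start Z0 = Sat(busy) = {s1, s3, s4, s5, s7}, add states in Sat(busy | done) with some successor in Z. Already a fixed point.
Sat(E[(busy | done) U busy]) = {s1, s3, s4, s5, s7}
Sat(EX E[(busy | done) U busy]) = {s : some successor in {s1, s3, s4, s5, s7}} = {s0, s3, s4, s5, s6}
s6 ∈ Sat(EX E[(busy | done) U busy]) = {s0, s3, s4, s5, s6}, so the formula holds at s6.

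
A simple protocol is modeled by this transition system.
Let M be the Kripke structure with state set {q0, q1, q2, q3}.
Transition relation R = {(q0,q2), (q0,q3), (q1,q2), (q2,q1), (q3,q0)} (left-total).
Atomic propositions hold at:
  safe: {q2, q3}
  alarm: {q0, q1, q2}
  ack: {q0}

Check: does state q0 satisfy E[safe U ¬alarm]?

No

Sat(¬alarm) = {q3}
E[safe U ¬alarm]: least fixpoint, start Z0 = Sat(¬alarm) = {q3}, add states in Sat(safe) with some successor in Z. Already a fixed point.
Sat(E[safe U ¬alarm]) = {q3}
q0 ∉ Sat(E[safe U ¬alarm]) = {q3}, so the formula does not hold at q0.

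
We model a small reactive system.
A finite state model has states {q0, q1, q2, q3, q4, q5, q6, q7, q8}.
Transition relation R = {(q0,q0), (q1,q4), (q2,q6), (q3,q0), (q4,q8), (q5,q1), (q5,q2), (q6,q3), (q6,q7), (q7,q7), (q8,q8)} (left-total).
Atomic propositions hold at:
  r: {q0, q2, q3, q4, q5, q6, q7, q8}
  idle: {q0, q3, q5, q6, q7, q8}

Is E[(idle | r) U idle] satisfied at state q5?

Yes

Sat(idle | r) = {q0, q2, q3, q4, q5, q6, q7, q8}
E[(idle | r) U idle]: least fixpoint, start Z0 = Sat(idle) = {q0, q3, q5, q6, q7, q8}, add states in Sat(idle | r) with some successor in Z. Z1 = {q0, q2, q3, q4, q5, q6, q7, q8}; fixed.
Sat(E[(idle | r) U idle]) = {q0, q2, q3, q4, q5, q6, q7, q8}
q5 ∈ Sat(E[(idle | r) U idle]) = {q0, q2, q3, q4, q5, q6, q7, q8}, so the formula holds at q5.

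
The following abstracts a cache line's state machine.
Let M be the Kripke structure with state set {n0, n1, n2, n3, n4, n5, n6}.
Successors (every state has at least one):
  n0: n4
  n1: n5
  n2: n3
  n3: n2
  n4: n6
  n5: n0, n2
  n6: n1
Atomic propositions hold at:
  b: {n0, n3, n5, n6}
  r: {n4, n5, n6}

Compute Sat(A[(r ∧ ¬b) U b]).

{n0, n3, n4, n5, n6}

Sat(¬b) = {n1, n2, n4}
Sat(r ∧ ¬b) = {n4}
A[(r ∧ ¬b) U b]: least fixpoint, start Z0 = Sat(b) = {n0, n3, n5, n6}, add states in Sat(r ∧ ¬b) with every successor in Z. Z1 = {n0, n3, n4, n5, n6}; fixed.
Sat(A[(r ∧ ¬b) U b]) = {n0, n3, n4, n5, n6}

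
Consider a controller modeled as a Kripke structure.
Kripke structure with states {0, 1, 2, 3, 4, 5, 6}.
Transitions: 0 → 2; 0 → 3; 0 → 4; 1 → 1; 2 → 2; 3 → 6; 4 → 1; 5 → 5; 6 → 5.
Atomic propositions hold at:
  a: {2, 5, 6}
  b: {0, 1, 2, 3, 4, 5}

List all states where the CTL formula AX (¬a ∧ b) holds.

{1, 4}

Sat(¬a) = {0, 1, 3, 4}
Sat(¬a ∧ b) = {0, 1, 3, 4}
Sat(AX (¬a ∧ b)) = {s : every successor in {0, 1, 3, 4}} = {1, 4}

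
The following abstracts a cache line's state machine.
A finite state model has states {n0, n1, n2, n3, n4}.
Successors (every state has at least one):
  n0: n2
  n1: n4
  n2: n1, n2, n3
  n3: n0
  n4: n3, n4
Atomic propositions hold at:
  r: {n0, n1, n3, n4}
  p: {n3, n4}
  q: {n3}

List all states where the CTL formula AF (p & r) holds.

{n1, n3, n4}

Sat(p & r) = {n3, n4}
AF (p & r): least fixpoint, start Z0 = {n3, n4}, add states with every successor in Z. Z1 = {n1, n3, n4}; fixed.
Sat(AF (p & r)) = {n1, n3, n4}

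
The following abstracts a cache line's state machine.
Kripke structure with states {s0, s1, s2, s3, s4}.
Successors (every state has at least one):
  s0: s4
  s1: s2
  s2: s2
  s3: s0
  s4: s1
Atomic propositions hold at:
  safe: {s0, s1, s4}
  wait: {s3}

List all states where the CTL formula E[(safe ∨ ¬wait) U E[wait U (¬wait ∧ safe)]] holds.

Sat(¬wait) = {s0, s1, s2, s4}
Sat(safe ∨ ¬wait) = {s0, s1, s2, s4}
Sat(¬wait ∧ safe) = {s0, s1, s4}
E[wait U (¬wait ∧ safe)]: least fixpoint, start Z0 = Sat((¬wait ∧ safe)) = {s0, s1, s4}, add states in Sat(wait) with some successor in Z. Z1 = {s0, s1, s3, s4}; fixed.
Sat(E[wait U (¬wait ∧ safe)]) = {s0, s1, s3, s4}
E[(safe ∨ ¬wait) U E[wait U (¬wait ∧ safe)]]: least fixpoint, start Z0 = Sat(E[wait U (¬wait ∧ safe)]) = {s0, s1, s3, s4}, add states in Sat(safe ∨ ¬wait) with some successor in Z. Already a fixed point.
Sat(E[(safe ∨ ¬wait) U E[wait U (¬wait ∧ safe)]]) = {s0, s1, s3, s4}

{s0, s1, s3, s4}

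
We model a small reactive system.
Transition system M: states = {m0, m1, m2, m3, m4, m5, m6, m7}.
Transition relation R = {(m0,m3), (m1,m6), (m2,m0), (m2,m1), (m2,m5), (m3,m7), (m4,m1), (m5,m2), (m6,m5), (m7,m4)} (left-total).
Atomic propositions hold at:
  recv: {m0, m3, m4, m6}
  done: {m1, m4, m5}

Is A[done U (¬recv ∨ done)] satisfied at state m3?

Sat(¬recv) = {m1, m2, m5, m7}
Sat(¬recv ∨ done) = {m1, m2, m4, m5, m7}
A[done U (¬recv ∨ done)]: least fixpoint, start Z0 = Sat((¬recv ∨ done)) = {m1, m2, m4, m5, m7}, add states in Sat(done) with every successor in Z. Already a fixed point.
Sat(A[done U (¬recv ∨ done)]) = {m1, m2, m4, m5, m7}
m3 ∉ Sat(A[done U (¬recv ∨ done)]) = {m1, m2, m4, m5, m7}, so the formula does not hold at m3.

No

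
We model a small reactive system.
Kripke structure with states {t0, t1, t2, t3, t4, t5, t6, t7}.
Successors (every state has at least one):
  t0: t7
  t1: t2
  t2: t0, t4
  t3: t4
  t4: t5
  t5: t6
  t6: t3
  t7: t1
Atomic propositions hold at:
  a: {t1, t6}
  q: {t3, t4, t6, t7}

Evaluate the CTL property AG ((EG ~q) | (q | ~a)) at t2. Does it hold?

Sat(~q) = {t0, t1, t2, t5}
EG ~q: greatest fixpoint, start Z0 = {t0, t1, t2, t5}, keep only states in Sat with some successor in Z. Z1 = {t1, t2}; Z2 = {t1}; Z3 = ∅; fixed.
Sat(EG ~q) = ∅
Sat(~a) = {t0, t2, t3, t4, t5, t7}
Sat(q | ~a) = {t0, t2, t3, t4, t5, t6, t7}
Sat((EG ~q) | (q | ~a)) = {t0, t2, t3, t4, t5, t6, t7}
AG ((EG ~q) | (q | ~a)): greatest fixpoint, start Z0 = {t0, t2, t3, t4, t5, t6, t7}, keep only states in Sat with every successor in Z. Z1 = {t0, t2, t3, t4, t5, t6}; Z2 = {t2, t3, t4, t5, t6}; Z3 = {t3, t4, t5, t6}; fixed.
Sat(AG ((EG ~q) | (q | ~a))) = {t3, t4, t5, t6}
t2 ∉ Sat(AG ((EG ~q) | (q | ~a))) = {t3, t4, t5, t6}, so the formula does not hold at t2.

No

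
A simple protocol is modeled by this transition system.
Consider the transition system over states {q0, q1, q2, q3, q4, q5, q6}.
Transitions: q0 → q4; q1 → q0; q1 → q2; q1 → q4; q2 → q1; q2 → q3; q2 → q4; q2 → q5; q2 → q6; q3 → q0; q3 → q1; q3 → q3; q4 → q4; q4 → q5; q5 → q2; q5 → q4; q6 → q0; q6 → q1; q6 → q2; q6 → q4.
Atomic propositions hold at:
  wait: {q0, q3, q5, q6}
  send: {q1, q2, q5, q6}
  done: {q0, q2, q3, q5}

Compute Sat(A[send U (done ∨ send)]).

Sat(done ∨ send) = {q0, q1, q2, q3, q5, q6}
A[send U (done ∨ send)]: least fixpoint, start Z0 = Sat((done ∨ send)) = {q0, q1, q2, q3, q5, q6}, add states in Sat(send) with every successor in Z. Already a fixed point.
Sat(A[send U (done ∨ send)]) = {q0, q1, q2, q3, q5, q6}

{q0, q1, q2, q3, q5, q6}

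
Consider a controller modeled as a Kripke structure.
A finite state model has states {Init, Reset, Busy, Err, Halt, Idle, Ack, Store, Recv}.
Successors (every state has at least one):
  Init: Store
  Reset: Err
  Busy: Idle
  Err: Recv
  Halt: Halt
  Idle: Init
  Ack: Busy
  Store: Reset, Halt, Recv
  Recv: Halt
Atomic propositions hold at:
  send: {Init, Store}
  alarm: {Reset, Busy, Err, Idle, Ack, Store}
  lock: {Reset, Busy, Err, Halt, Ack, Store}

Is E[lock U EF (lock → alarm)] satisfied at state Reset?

Yes

Sat(lock → alarm) = {Init, Reset, Busy, Err, Idle, Ack, Store, Recv}
EF (lock → alarm): least fixpoint, start Z0 = {Init, Reset, Busy, Err, Idle, Ack, Store, Recv}, add states with some successor in Z. Already a fixed point.
Sat(EF (lock → alarm)) = {Init, Reset, Busy, Err, Idle, Ack, Store, Recv}
E[lock U EF (lock → alarm)]: least fixpoint, start Z0 = Sat(EF (lock → alarm)) = {Init, Reset, Busy, Err, Idle, Ack, Store, Recv}, add states in Sat(lock) with some successor in Z. Already a fixed point.
Sat(E[lock U EF (lock → alarm)]) = {Init, Reset, Busy, Err, Idle, Ack, Store, Recv}
Reset ∈ Sat(E[lock U EF (lock → alarm)]) = {Init, Reset, Busy, Err, Idle, Ack, Store, Recv}, so the formula holds at Reset.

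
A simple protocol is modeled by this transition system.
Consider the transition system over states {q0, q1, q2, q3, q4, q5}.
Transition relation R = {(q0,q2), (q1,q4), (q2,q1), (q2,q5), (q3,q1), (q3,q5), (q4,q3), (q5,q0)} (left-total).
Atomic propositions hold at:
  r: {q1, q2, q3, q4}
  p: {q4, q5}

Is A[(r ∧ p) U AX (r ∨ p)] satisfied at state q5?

Sat(r ∧ p) = {q4}
Sat(r ∨ p) = {q1, q2, q3, q4, q5}
Sat(AX (r ∨ p)) = {s : every successor in {q1, q2, q3, q4, q5}} = {q0, q1, q2, q3, q4}
A[(r ∧ p) U AX (r ∨ p)]: least fixpoint, start Z0 = Sat(AX (r ∨ p)) = {q0, q1, q2, q3, q4}, add states in Sat(r ∧ p) with every successor in Z. Already a fixed point.
Sat(A[(r ∧ p) U AX (r ∨ p)]) = {q0, q1, q2, q3, q4}
q5 ∉ Sat(A[(r ∧ p) U AX (r ∨ p)]) = {q0, q1, q2, q3, q4}, so the formula does not hold at q5.

No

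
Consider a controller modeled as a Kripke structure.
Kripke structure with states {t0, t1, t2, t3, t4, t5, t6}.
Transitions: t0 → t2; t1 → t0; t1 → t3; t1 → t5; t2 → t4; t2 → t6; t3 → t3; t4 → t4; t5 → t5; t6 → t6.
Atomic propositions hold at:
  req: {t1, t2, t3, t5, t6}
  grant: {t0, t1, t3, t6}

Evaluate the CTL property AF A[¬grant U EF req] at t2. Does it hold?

Sat(¬grant) = {t2, t4, t5}
EF req: least fixpoint, start Z0 = {t1, t2, t3, t5, t6}, add states with some successor in Z. Z1 = {t0, t1, t2, t3, t5, t6}; fixed.
Sat(EF req) = {t0, t1, t2, t3, t5, t6}
A[¬grant U EF req]: least fixpoint, start Z0 = Sat(EF req) = {t0, t1, t2, t3, t5, t6}, add states in Sat(¬grant) with every successor in Z. Already a fixed point.
Sat(A[¬grant U EF req]) = {t0, t1, t2, t3, t5, t6}
AF A[¬grant U EF req]: least fixpoint, start Z0 = {t0, t1, t2, t3, t5, t6}, add states with every successor in Z. Already a fixed point.
Sat(AF A[¬grant U EF req]) = {t0, t1, t2, t3, t5, t6}
t2 ∈ Sat(AF A[¬grant U EF req]) = {t0, t1, t2, t3, t5, t6}, so the formula holds at t2.

Yes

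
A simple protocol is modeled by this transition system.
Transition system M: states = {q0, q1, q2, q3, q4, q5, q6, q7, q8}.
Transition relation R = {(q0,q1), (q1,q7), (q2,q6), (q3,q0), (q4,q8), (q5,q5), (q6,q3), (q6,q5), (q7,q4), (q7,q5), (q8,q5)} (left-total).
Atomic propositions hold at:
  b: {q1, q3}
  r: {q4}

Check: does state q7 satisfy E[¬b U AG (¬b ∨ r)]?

Yes

Sat(¬b) = {q0, q2, q4, q5, q6, q7, q8}
Sat(¬b ∨ r) = {q0, q2, q4, q5, q6, q7, q8}
AG (¬b ∨ r): greatest fixpoint, start Z0 = {q0, q2, q4, q5, q6, q7, q8}, keep only states in Sat with every successor in Z. Z1 = {q2, q4, q5, q7, q8}; Z2 = {q4, q5, q7, q8}; fixed.
Sat(AG (¬b ∨ r)) = {q4, q5, q7, q8}
E[¬b U AG (¬b ∨ r)]: least fixpoint, start Z0 = Sat(AG (¬b ∨ r)) = {q4, q5, q7, q8}, add states in Sat(¬b) with some successor in Z. Z1 = {q4, q5, q6, q7, q8}; Z2 = {q2, q4, q5, q6, q7, q8}; fixed.
Sat(E[¬b U AG (¬b ∨ r)]) = {q2, q4, q5, q6, q7, q8}
q7 ∈ Sat(E[¬b U AG (¬b ∨ r)]) = {q2, q4, q5, q6, q7, q8}, so the formula holds at q7.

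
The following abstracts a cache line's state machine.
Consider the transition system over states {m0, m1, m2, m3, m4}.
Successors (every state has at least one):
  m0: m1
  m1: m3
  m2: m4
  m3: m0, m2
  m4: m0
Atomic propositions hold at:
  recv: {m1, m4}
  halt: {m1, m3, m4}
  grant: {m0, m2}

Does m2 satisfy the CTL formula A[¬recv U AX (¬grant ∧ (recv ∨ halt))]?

Sat(¬recv) = {m0, m2, m3}
Sat(¬grant) = {m1, m3, m4}
Sat(recv ∨ halt) = {m1, m3, m4}
Sat(¬grant ∧ (recv ∨ halt)) = {m1, m3, m4}
Sat(AX (¬grant ∧ (recv ∨ halt))) = {s : every successor in {m1, m3, m4}} = {m0, m1, m2}
A[¬recv U AX (¬grant ∧ (recv ∨ halt))]: least fixpoint, start Z0 = Sat(AX (¬grant ∧ (recv ∨ halt))) = {m0, m1, m2}, add states in Sat(¬recv) with every successor in Z. Z1 = {m0, m1, m2, m3}; fixed.
Sat(A[¬recv U AX (¬grant ∧ (recv ∨ halt))]) = {m0, m1, m2, m3}
m2 ∈ Sat(A[¬recv U AX (¬grant ∧ (recv ∨ halt))]) = {m0, m1, m2, m3}, so the formula holds at m2.

Yes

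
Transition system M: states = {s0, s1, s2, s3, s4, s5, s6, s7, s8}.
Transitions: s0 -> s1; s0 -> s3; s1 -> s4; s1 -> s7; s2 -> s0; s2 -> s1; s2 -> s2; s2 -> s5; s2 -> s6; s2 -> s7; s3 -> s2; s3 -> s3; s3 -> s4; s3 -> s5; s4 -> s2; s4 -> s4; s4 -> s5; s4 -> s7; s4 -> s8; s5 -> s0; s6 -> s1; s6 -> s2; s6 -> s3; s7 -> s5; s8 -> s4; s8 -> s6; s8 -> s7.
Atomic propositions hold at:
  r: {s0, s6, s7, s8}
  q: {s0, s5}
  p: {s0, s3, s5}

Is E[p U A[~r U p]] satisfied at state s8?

Sat(~r) = {s1, s2, s3, s4, s5}
A[~r U p]: least fixpoint, start Z0 = Sat(p) = {s0, s3, s5}, add states in Sat(~r) with every successor in Z. Already a fixed point.
Sat(A[~r U p]) = {s0, s3, s5}
E[p U A[~r U p]]: least fixpoint, start Z0 = Sat(A[~r U p]) = {s0, s3, s5}, add states in Sat(p) with some successor in Z. Already a fixed point.
Sat(E[p U A[~r U p]]) = {s0, s3, s5}
s8 ∉ Sat(E[p U A[~r U p]]) = {s0, s3, s5}, so the formula does not hold at s8.

No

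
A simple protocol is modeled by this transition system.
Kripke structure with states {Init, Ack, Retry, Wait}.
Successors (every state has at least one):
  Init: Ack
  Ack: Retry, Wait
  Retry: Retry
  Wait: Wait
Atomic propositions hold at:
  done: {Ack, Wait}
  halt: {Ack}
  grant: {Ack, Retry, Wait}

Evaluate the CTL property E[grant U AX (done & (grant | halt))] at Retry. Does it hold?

Sat(grant | halt) = {Ack, Retry, Wait}
Sat(done & (grant | halt)) = {Ack, Wait}
Sat(AX (done & (grant | halt))) = {s : every successor in {Ack, Wait}} = {Init, Wait}
E[grant U AX (done & (grant | halt))]: least fixpoint, start Z0 = Sat(AX (done & (grant | halt))) = {Init, Wait}, add states in Sat(grant) with some successor in Z. Z1 = {Init, Ack, Wait}; fixed.
Sat(E[grant U AX (done & (grant | halt))]) = {Init, Ack, Wait}
Retry ∉ Sat(E[grant U AX (done & (grant | halt))]) = {Init, Ack, Wait}, so the formula does not hold at Retry.

No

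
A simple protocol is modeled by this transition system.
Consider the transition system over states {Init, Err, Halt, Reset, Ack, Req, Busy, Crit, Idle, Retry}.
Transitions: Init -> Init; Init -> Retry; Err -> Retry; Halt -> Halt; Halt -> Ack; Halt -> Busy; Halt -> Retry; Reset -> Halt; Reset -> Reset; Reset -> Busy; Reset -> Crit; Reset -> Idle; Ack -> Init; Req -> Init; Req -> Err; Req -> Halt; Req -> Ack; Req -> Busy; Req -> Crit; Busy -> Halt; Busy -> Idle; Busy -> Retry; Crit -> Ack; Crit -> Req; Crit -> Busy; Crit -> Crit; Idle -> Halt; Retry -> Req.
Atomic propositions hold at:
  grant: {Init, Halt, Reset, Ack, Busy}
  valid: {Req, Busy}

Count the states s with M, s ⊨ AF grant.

6

AF grant: least fixpoint, start Z0 = {Init, Halt, Reset, Ack, Busy}, add states with every successor in Z. Z1 = {Init, Halt, Reset, Ack, Busy, Idle}; fixed.
Sat(AF grant) = {Init, Halt, Reset, Ack, Busy, Idle}
|Sat(AF grant)| = |{Init, Halt, Reset, Ack, Busy, Idle}| = 6.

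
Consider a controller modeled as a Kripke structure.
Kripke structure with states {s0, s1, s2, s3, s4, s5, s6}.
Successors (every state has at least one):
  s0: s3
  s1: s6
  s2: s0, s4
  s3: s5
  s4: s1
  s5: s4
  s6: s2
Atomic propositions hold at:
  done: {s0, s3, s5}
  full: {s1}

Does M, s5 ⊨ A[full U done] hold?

A[full U done]: least fixpoint, start Z0 = Sat(done) = {s0, s3, s5}, add states in Sat(full) with every successor in Z. Already a fixed point.
Sat(A[full U done]) = {s0, s3, s5}
s5 ∈ Sat(A[full U done]) = {s0, s3, s5}, so the formula holds at s5.

Yes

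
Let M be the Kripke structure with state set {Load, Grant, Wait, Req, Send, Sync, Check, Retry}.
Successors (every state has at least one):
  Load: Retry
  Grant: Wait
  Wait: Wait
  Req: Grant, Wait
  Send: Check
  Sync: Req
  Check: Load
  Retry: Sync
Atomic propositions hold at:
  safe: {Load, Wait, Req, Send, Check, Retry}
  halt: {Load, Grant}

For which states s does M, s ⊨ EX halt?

Sat(EX halt) = {s : some successor in {Load, Grant}} = {Req, Check}

{Req, Check}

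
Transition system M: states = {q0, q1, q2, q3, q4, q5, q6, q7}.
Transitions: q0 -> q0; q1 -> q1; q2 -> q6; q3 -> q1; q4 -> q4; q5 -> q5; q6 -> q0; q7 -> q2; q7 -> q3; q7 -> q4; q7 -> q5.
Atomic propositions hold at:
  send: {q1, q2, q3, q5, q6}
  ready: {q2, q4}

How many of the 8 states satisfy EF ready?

EF ready: least fixpoint, start Z0 = {q2, q4}, add states with some successor in Z. Z1 = {q2, q4, q7}; fixed.
Sat(EF ready) = {q2, q4, q7}
|Sat(EF ready)| = |{q2, q4, q7}| = 3.

3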